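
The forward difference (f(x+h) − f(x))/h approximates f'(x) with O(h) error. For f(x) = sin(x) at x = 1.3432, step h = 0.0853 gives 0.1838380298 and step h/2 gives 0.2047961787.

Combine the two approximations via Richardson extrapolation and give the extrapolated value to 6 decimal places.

0.225754

r = 1: numerator weight 2, denominator 1.
2^1×A(h/2) = 0.4095923574; minus A(h) gives 0.2257543276.
R = 0.2257543276/1 = 0.2257543276
Gap between inputs: 2.096e-02; correction applied: +0.0209581489.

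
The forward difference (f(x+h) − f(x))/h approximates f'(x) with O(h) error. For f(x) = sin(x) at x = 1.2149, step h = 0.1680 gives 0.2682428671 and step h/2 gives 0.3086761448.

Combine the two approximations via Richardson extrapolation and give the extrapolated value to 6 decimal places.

0.349109

r = 1: numerator weight 2, denominator 1.
Weighted: 0.6173522896 − 0.2682428671 = 0.3491094225
(2×0.3086761448 − 0.2682428671)/(2 − 1) = 0.3491094225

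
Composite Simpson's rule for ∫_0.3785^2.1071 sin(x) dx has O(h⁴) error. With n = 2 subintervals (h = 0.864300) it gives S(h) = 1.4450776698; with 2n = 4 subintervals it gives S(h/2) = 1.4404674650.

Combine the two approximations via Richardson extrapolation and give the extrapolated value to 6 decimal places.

1.440160

Leading term ∝ h^4; use weight 16 = 2^4.
Difference of the inputs: 1.4404674650 − 1.4450776698 = -0.0046102048
Correction (A(h/2) − A(h))/(16 − 1) = (-0.0046102048)/15 = -0.0003073470
R = 1.4404674650 − 0.0003073470 = 1.4401601180
Correction |R − A(h/2)| = 3.073e-04; gap |A(h/2) − A(h)| = 4.610e-03.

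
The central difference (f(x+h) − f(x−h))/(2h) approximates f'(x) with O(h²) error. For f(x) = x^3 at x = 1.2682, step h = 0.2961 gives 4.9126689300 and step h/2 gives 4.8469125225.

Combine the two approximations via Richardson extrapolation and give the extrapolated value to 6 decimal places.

4.824994

Method order is 2; weight 2^2 = 4.
Numerator 4 × A(h/2) − A(h) = 4 × 4.8469125225 − 4.9126689300 = 14.4749811600
Divide by 2^2 − 1 = 3.
R = 14.4749811600/3 = 4.8249937200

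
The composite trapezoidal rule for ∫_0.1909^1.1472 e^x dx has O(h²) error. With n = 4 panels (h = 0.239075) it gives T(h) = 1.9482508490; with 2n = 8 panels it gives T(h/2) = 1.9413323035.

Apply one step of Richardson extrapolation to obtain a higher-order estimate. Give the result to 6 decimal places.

1.939026

Order 2 gives 2^r = 4 and 2^r − 1 = 3.
Weighted: 7.7653292140 − 1.9482508490 = 5.8170783650
Extrapolated: 5.8170783650 / 3 = 1.9390261217
Correction |R − A(h/2)| = 2.306e-03; gap |A(h/2) − A(h)| = 6.919e-03.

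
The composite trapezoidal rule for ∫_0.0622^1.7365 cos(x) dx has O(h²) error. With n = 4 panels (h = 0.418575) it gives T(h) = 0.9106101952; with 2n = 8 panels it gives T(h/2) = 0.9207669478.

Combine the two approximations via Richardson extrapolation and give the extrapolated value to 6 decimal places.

0.924153

r = 2, so 2^r = 4.
A(h/2) − A(h) = 0.9207669478 − 0.9106101952 = 0.0101567526
Divide by 2^2 − 1 = 3: 0.0101567526/3 = 0.0033855842
R = A(h/2) + (A(h/2) − A(h))/3 = 0.9207669478 + 0.0033855842 = 0.9241525320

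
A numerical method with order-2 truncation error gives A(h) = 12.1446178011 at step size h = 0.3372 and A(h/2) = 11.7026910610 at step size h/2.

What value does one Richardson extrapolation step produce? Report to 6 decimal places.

11.555382

Error is O(h^2); halving h shrinks it by 2^2 = 4.
4 × 11.7026910610 = 46.8107642440; subtract 12.1446178011 → 34.6661464429
Divide by 2^2 − 1 = 3.
R = 34.6661464429/3 = 11.5553821476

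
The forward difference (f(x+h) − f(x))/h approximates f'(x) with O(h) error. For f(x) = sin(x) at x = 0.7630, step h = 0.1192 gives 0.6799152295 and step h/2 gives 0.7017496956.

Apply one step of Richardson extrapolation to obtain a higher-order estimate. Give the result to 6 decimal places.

0.723584

r = 1: numerator weight 2, denominator 1.
Numerator 2*A(h/2) − A(h) = 2*0.7017496956 − 0.6799152295 = 0.7235841617
(2*0.7017496956 − 0.6799152295)/(2 − 1) = 0.7235841617
Correction |R − A(h/2)| = 2.183e-02; gap |A(h/2) − A(h)| = 2.183e-02.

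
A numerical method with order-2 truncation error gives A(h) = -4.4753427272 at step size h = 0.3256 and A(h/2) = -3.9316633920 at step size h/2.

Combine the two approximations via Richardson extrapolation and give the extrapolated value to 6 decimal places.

-3.750437

r = 2: numerator weight 4, denominator 3.
2^2·A(h/2) = -15.7266535680; minus A(h) gives -11.2513108408.
Divide by 2^2 − 1 = 3.
R = (-11.2513108408)/3 = -3.7504369469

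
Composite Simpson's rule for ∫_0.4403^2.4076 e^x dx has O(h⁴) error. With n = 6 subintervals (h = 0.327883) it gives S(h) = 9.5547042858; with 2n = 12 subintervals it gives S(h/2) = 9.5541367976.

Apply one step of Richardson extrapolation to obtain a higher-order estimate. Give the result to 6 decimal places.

9.554099

Leading term ∝ h^4; use weight 16 = 2^4.
A(h/2) − A(h) = 9.5541367976 − 9.5547042858 = -0.0005674882
Correction (A(h/2) − A(h))/(16 − 1) = (-0.0005674882)/15 = -0.0000378325
R = A(h/2) + (A(h/2) − A(h))/15 = 9.5541367976 − 0.0000378325 = 9.5540989651
Shift from A(h/2): −0.0000378325.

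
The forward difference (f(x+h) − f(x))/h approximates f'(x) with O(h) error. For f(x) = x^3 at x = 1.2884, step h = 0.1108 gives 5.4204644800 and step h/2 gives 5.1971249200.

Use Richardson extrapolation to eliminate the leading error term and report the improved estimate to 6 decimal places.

4.973785

With r = 1 the leading error scales as h^1, so the weight is 2^1 = 2.
Numerator 2 × A(h/2) − A(h) = 2 × 5.1971249200 − 5.4204644800 = 4.9737853600
Denominator 2 − 1 = 1.
Extrapolated: 4.9737853600 / 1 = 4.9737853600
Correction |R − A(h/2)| = 2.233e-01; gap |A(h/2) − A(h)| = 2.233e-01.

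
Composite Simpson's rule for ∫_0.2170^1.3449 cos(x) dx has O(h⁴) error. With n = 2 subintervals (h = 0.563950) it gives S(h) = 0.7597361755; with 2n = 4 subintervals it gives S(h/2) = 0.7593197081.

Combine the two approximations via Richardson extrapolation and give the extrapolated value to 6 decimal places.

0.759292

r = 4: numerator weight 16, denominator 15.
16·0.7593197081 = 12.1491153296; subtract 0.7597361755 → 11.3893791541
Divide by 2^4 − 1 = 15.
(16·0.7593197081 − 0.7597361755)/(16 − 1) = 0.7592919436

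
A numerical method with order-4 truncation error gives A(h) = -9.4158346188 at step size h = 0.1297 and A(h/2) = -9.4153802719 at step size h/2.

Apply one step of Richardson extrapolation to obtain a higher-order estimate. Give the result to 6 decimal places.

r = 4, so 2^r = 16.
2^4·A(h/2) = -150.6460843504; minus A(h) gives -141.2302497316.
Divide by 2^4 − 1 = 15.
Extrapolated: (-141.2302497316) / 15 = -9.4153499821
Gap between inputs: 4.543e-04; correction applied: +0.0000302898.

-9.415350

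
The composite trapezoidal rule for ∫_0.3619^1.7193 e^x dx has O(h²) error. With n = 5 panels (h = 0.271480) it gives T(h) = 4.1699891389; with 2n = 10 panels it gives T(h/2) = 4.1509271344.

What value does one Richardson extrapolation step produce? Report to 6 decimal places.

r = 2: numerator weight 4, denominator 3.
Weighted: 16.6037085376 − 4.1699891389 = 12.4337193987
12.4337193987 ÷ 3 = 4.1445731329
Shift from A(h/2): −0.0063540015.

4.144573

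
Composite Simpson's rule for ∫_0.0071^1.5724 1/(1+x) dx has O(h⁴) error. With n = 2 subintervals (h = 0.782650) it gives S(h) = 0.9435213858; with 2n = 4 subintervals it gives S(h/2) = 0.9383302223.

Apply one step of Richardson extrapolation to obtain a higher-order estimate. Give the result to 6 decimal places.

0.937984

r = 4, so 2^r = 16.
Weighted: 15.0132835568 − 0.9435213858 = 14.0697621710
14.0697621710 ÷ 15 = 0.9379841447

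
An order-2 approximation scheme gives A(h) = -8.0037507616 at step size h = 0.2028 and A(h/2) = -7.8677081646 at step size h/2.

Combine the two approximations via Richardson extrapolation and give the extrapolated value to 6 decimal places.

-7.822361

Leading term ∝ h^2; use weight 4 = 2^2.
2^2×A(h/2) = -31.4708326584; minus A(h) gives -23.4670818968.
Divide by 2^2 − 1 = 3.
R = (-23.4670818968)/3 = -7.8223606323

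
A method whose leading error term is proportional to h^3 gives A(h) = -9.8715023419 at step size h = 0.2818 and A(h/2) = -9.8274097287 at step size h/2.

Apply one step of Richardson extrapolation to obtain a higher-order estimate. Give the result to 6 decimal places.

-9.821111

Method order is 3; weight 2^3 = 8.
2^3 × A(h/2) = -78.6192778296; minus A(h) gives -68.7477754877.
Divide by 2^3 − 1 = 7.
(8 × (-9.8274097287) − (-9.8715023419))/(8 − 1) = -9.8211107840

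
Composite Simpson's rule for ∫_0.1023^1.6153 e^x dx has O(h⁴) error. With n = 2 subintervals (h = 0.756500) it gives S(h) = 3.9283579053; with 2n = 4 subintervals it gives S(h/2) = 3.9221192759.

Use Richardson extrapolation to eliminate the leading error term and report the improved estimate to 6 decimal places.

Method order is 4; weight 2^4 = 16.
Top: 16(3.9221192759) − (3.9283579053) = 58.8255505091
Divide by 2^4 − 1 = 15.
58.8255505091 ÷ 15 = 3.9217033673
Gap between inputs: 6.239e-03; correction applied: −0.0004159086.

3.921703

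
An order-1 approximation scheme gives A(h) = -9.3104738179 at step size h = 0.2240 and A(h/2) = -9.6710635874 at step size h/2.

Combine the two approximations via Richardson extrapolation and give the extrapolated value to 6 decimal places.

Leading term ∝ h^1; use weight 2 = 2^1.
Numerator 2·A(h/2) − A(h) = 2·(-9.6710635874) − (-9.3104738179) = -10.0316533569
(-10.0316533569) ÷ 1 = -10.0316533569

-10.031653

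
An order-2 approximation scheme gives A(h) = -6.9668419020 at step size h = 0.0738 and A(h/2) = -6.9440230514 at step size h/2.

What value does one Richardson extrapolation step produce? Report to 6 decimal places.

Order 2 gives 2^r = 4 and 2^r − 1 = 3.
Difference of the inputs: -6.9440230514 − (-6.9668419020) = 0.0228188506
Correction (A(h/2) − A(h))/(4 − 1) = 0.0228188506/3 = 0.0076062835
R = A(h/2) + (A(h/2) − A(h))/3 = -6.9440230514 + 0.0076062835 = -6.9364167679
Correction |R − A(h/2)| = 7.606e-03; gap |A(h/2) − A(h)| = 2.282e-02.

-6.936417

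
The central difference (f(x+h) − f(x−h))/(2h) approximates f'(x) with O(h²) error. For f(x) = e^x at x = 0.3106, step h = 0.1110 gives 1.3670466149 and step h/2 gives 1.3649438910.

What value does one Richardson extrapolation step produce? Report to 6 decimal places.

Error is O(h^2); halving h shrinks it by 2^2 = 4.
Weighted: 5.4597755640 − 1.3670466149 = 4.0927289491
R = 4.0927289491/3 = 1.3642429830
Correction |R − A(h/2)| = 7.009e-04; gap |A(h/2) − A(h)| = 2.103e-03.

1.364243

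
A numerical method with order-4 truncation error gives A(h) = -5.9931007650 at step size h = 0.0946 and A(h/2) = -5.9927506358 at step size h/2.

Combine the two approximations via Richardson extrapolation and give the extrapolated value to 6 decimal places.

With r = 4 the leading error scales as h^4, so the weight is 2^4 = 16.
A(h/2) − A(h) = -5.9927506358 − (-5.9931007650) = 0.0003501292
Divide by 2^4 − 1 = 15: 0.0003501292/15 = 0.0000233419
R = -5.9927506358 + 0.0000233419 = -5.9927272939
Correction |R − A(h/2)| = 2.334e-05; gap |A(h/2) − A(h)| = 3.501e-04.

-5.992727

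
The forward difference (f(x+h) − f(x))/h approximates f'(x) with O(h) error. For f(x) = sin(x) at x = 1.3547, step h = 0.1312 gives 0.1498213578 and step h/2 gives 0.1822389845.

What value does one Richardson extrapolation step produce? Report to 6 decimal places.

With r = 1 the leading error scales as h^1, so the weight is 2^1 = 2.
2·0.1822389845 − 0.1498213578 = 0.2146566112
Denominator 2 − 1 = 1.
R = 0.2146566112/1 = 0.2146566112
Correction |R − A(h/2)| = 3.242e-02; gap |A(h/2) − A(h)| = 3.242e-02.

0.214657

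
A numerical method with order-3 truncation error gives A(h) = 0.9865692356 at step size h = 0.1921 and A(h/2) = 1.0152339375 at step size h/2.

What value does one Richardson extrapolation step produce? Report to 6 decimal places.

Order 3 gives 2^r = 8 and 2^r − 1 = 7.
8×1.0152339375 = 8.1218715000; subtract 0.9865692356 → 7.1353022644
R = 7.1353022644/7 = 1.0193288949

1.019329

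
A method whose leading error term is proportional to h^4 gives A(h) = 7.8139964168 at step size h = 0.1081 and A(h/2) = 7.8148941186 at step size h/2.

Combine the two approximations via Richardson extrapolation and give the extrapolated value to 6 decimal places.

7.814954

r = 4, so 2^r = 16.
Weighted: 125.0383058976 − 7.8139964168 = 117.2243094808
R = 117.2243094808/15 = 7.8149539654
Correction |R − A(h/2)| = 5.985e-05; gap |A(h/2) − A(h)| = 8.977e-04.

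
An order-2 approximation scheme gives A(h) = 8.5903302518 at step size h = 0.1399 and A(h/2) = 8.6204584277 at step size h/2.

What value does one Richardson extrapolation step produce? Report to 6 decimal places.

8.630501

The method has order 2: 2^2 = 4.
Top: 4(8.6204584277) − (8.5903302518) = 25.8915034590
Divide by 2^2 − 1 = 3.
R = 25.8915034590/3 = 8.6305011530
Correction |R − A(h/2)| = 1.004e-02; gap |A(h/2) − A(h)| = 3.013e-02.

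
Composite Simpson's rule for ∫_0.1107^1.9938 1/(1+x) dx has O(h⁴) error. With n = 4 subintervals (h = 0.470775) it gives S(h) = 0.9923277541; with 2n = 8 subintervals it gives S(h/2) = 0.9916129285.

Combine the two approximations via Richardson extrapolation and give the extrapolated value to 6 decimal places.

0.991565

Method order is 4; weight 2^4 = 16.
A(h/2) − A(h) = 0.9916129285 − 0.9923277541 = -0.0007148256
Divide by 2^4 − 1 = 15: (-0.0007148256)/15 = -0.0000476550
R = 0.9916129285 − 0.0000476550 = 0.9915652735
Gap between inputs: 7.148e-04; correction applied: −0.0000476550.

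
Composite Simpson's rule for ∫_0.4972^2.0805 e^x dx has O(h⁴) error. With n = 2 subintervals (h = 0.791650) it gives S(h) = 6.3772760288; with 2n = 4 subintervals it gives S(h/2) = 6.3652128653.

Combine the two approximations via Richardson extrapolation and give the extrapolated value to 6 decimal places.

Leading term ∝ h^4; use weight 16 = 2^4.
Numerator 16×A(h/2) − A(h) = 16×6.3652128653 − 6.3772760288 = 95.4661298160
Denominator 16 − 1 = 15.
(16×6.3652128653 − 6.3772760288)/(16 − 1) = 6.3644086544
Gap between inputs: 1.206e-02; correction applied: −0.0008042109.

6.364409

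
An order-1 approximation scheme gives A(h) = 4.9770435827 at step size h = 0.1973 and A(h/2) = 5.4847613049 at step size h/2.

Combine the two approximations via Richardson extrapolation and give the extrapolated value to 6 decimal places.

5.992479

Leading term ∝ h^1; use weight 2 = 2^1.
Top: 2(5.4847613049) − (4.9770435827) = 5.9924790271
Divide by 2^1 − 1 = 1.
5.9924790271 ÷ 1 = 5.9924790271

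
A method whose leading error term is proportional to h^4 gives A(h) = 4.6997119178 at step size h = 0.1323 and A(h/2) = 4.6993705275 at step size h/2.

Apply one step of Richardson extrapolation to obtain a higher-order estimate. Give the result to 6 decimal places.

Order 4 gives 2^r = 16 and 2^r − 1 = 15.
16*4.6993705275 = 75.1899284400; 75.1899284400 − 4.6997119178 = 70.4902165222
Denominator 16 − 1 = 15.
So the Richardson estimate is 4.6993477681.

4.699348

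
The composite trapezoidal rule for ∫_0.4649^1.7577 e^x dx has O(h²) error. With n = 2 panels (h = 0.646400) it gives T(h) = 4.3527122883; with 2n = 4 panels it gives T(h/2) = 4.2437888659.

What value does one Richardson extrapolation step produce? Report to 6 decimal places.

r = 2: numerator weight 4, denominator 3.
4 × 4.2437888659 = 16.9751554636; subtract 4.3527122883 → 12.6224431753
Divide by 2^2 − 1 = 3.
(4 × 4.2437888659 − 4.3527122883)/(4 − 1) = 4.2074810584

4.207481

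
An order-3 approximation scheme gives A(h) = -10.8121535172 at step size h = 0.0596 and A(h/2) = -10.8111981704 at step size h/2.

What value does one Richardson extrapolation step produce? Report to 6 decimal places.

-10.811062

Error is O(h^3); halving h shrinks it by 2^3 = 8.
Weighted: (-86.4895853632) − (-10.8121535172) = -75.6774318460
Extrapolated: (-75.6774318460) / 7 = -10.8110616923
Correction |R − A(h/2)| = 1.365e-04; gap |A(h/2) − A(h)| = 9.553e-04.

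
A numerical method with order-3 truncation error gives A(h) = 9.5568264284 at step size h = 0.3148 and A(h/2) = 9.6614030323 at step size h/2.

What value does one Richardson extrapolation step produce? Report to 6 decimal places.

9.676343

With r = 3 the leading error scales as h^3, so the weight is 2^3 = 8.
2^3 × A(h/2) = 77.2912242584; minus A(h) gives 67.7343978300.
Divide by 2^3 − 1 = 7.
R = 67.7343978300/7 = 9.6763425471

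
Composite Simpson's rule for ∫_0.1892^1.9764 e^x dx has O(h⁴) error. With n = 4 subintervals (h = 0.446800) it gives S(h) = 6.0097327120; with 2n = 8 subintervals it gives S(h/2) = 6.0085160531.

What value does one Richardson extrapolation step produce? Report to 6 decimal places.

Order 4 gives 2^r = 16 and 2^r − 1 = 15.
A(h/2) − A(h) = 6.0085160531 − 6.0097327120 = -0.0012166589
Divide by 2^4 − 1 = 15: (-0.0012166589)/15 = -0.0000811106
R = 6.0085160531 − 0.0000811106 = 6.0084349425

6.008435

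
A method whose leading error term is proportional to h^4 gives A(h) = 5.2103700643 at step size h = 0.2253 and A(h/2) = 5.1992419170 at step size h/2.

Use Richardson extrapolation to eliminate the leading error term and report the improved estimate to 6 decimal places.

5.198500

r = 4: numerator weight 16, denominator 15.
16 × 5.1992419170 = 83.1878706720; 83.1878706720 − 5.2103700643 = 77.9775006077
77.9775006077 ÷ 15 = 5.1985000405
Gap between inputs: 1.113e-02; correction applied: −0.0007418765.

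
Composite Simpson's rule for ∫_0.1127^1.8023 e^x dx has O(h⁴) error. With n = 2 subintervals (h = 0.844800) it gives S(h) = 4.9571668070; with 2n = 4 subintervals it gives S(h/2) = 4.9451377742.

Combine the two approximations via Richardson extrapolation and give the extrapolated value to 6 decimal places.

4.944336

Method order is 4; weight 2^4 = 16.
16 × 4.9451377742 − 4.9571668070 = 74.1650375802
Divide by 2^4 − 1 = 15.
74.1650375802 ÷ 15 = 4.9443358387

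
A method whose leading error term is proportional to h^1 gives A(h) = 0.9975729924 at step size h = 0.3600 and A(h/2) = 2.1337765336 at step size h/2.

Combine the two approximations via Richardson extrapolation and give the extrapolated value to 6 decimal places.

3.269980

Error is O(h^1); halving h shrinks it by 2^1 = 2.
Top: 2(2.1337765336) − (0.9975729924) = 3.2699800748
Extrapolated: 3.2699800748 / 1 = 3.2699800748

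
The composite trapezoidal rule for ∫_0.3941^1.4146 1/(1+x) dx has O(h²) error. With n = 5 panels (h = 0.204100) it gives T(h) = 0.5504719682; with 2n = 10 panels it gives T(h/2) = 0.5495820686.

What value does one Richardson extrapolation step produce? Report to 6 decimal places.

r = 2: numerator weight 4, denominator 3.
Numerator 4·A(h/2) − A(h) = 4·0.5495820686 − 0.5504719682 = 1.6478563062
Denominator 4 − 1 = 3.
So the Richardson estimate is 0.5492854354.
Correction |R − A(h/2)| = 2.966e-04; gap |A(h/2) − A(h)| = 8.899e-04.

0.549285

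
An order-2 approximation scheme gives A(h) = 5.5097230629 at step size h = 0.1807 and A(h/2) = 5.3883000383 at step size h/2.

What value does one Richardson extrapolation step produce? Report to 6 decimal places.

Order 2 gives 2^r = 4 and 2^r − 1 = 3.
Weighted: 21.5532001532 − 5.5097230629 = 16.0434770903
Divide by 2^2 − 1 = 3.
So the Richardson estimate is 5.3478256968.
Shift from A(h/2): −0.0404743415.

5.347826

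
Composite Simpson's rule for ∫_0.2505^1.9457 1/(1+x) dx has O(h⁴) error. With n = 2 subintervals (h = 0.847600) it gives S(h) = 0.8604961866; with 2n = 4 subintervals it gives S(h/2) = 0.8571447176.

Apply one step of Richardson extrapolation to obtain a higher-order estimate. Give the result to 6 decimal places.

Order 4 gives 2^r = 16 and 2^r − 1 = 15.
Numerator 16 × A(h/2) − A(h) = 16 × 0.8571447176 − 0.8604961866 = 12.8538192950
R = 12.8538192950/15 = 0.8569212863

0.856921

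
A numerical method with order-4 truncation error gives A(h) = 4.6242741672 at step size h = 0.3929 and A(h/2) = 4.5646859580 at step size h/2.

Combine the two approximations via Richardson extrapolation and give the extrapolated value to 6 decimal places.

Method order is 4; weight 2^4 = 16.
16*4.5646859580 = 73.0349753280; 73.0349753280 − 4.6242741672 = 68.4107011608
R = 68.4107011608/15 = 4.5607134107
Shift from A(h/2): −0.0039725473.

4.560713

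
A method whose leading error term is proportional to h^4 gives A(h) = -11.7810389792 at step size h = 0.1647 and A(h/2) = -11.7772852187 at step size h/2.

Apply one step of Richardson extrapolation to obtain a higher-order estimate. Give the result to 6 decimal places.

With r = 4 the leading error scales as h^4, so the weight is 2^4 = 16.
Numerator 16·A(h/2) − A(h) = 16·(-11.7772852187) − (-11.7810389792) = -176.6555245200
Divide by 2^4 − 1 = 15.
(-176.6555245200) ÷ 15 = -11.7770349680
Gap between inputs: 3.754e-03; correction applied: +0.0002502507.

-11.777035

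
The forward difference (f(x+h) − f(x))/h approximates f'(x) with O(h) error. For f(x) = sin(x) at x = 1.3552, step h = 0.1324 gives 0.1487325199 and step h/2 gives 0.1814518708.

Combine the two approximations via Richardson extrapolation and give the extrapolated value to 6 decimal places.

0.214171

r = 1: numerator weight 2, denominator 1.
A(h/2) − A(h) = 0.1814518708 − 0.1487325199 = 0.0327193509
Divide by 2^1 − 1 = 1: 0.0327193509/1 = 0.0327193509
R = 0.1814518708 + 0.0327193509 = 0.2141712217
Shift from A(h/2): +0.0327193509.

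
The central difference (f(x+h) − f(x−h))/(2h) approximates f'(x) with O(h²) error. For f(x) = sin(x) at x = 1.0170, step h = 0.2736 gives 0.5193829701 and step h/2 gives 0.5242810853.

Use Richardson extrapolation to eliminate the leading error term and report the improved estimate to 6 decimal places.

The method has order 2: 2^2 = 4.
Top: 4(0.5242810853) − (0.5193829701) = 1.5777413711
Divide by 2^2 − 1 = 3.
1.5777413711 ÷ 3 = 0.5259137904

0.525914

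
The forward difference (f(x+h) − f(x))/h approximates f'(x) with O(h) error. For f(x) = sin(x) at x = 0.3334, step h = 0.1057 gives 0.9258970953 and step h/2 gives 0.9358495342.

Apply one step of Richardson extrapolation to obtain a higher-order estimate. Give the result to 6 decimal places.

0.945802

Order 1 gives 2^r = 2 and 2^r − 1 = 1.
Top: 2(0.9358495342) − (0.9258970953) = 0.9458019731
(2×0.9358495342 − 0.9258970953)/(2 − 1) = 0.9458019731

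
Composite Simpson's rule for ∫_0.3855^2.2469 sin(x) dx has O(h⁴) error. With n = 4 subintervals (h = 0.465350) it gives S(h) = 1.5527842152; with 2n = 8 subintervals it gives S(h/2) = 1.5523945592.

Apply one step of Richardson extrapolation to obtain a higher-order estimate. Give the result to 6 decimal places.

Error is O(h^4); halving h shrinks it by 2^4 = 16.
16·1.5523945592 = 24.8383129472; subtract 1.5527842152 → 23.2855287320
Divide by 2^4 − 1 = 15.
So the Richardson estimate is 1.5523685821.

1.552369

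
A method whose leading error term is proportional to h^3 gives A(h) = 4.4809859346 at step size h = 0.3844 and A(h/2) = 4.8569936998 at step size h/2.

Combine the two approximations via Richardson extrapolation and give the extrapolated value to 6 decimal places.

Leading term ∝ h^3; use weight 8 = 2^3.
2^3*A(h/2) = 38.8559495984; minus A(h) gives 34.3749636638.
Divide by 2^3 − 1 = 7.
R = 34.3749636638/7 = 4.9107090948

4.910709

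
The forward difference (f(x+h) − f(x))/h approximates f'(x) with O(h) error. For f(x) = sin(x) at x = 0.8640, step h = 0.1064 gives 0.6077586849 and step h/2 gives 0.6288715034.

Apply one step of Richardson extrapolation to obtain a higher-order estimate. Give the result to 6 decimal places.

r = 1: numerator weight 2, denominator 1.
Numerator 2 × A(h/2) − A(h) = 2 × 0.6288715034 − 0.6077586849 = 0.6499843219
Divide by 2^1 − 1 = 1.
0.6499843219 ÷ 1 = 0.6499843219

0.649984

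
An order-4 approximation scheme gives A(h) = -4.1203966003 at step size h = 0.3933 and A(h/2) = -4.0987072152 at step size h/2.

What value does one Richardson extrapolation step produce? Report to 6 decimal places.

Method order is 4; weight 2^4 = 16.
16×(-4.0987072152) − (-4.1203966003) = -61.4589188429
(-61.4589188429) ÷ 15 = -4.0972612562

-4.097261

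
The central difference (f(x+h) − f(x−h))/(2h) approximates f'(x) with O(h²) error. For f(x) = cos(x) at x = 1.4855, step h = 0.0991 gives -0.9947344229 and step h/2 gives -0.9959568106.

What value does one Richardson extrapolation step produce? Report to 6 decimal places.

-0.996364

Method order is 2; weight 2^2 = 4.
Weighted: (-3.9838272424) − (-0.9947344229) = -2.9890928195
R = (-2.9890928195)/3 = -0.9963642732
Shift from A(h/2): −0.0004074626.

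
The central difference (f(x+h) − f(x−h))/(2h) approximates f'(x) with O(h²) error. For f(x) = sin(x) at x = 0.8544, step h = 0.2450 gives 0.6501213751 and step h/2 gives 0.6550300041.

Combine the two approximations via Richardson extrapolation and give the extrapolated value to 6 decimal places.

Method order is 2; weight 2^2 = 4.
Numerator 4×A(h/2) − A(h) = 4×0.6550300041 − 0.6501213751 = 1.9699986413
Divide by 2^2 − 1 = 3.
Result: 0.6566662138
Shift from A(h/2): +0.0016362097.

0.656666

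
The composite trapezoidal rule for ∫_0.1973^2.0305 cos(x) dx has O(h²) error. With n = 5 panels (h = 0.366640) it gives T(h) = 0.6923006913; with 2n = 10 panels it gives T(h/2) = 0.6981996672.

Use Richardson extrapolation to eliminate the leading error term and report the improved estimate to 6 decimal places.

0.700166

Error is O(h^2); halving h shrinks it by 2^2 = 4.
4 × 0.6981996672 − 0.6923006913 = 2.1004979775
2.1004979775 ÷ 3 = 0.7001659925
Gap between inputs: 5.899e-03; correction applied: +0.0019663253.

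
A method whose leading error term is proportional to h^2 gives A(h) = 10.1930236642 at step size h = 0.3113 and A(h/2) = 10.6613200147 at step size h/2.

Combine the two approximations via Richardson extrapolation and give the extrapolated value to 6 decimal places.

10.817419

r = 2: numerator weight 4, denominator 3.
4×10.6613200147 = 42.6452800588; subtract 10.1930236642 → 32.4522563946
R = 32.4522563946/3 = 10.8174187982
Gap between inputs: 4.683e-01; correction applied: +0.1560987835.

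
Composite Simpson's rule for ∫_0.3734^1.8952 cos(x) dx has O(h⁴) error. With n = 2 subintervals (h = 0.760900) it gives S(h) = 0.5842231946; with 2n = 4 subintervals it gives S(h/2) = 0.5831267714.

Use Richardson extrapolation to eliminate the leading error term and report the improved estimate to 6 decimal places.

0.583054

Leading term ∝ h^4; use weight 16 = 2^4.
2^4 × A(h/2) = 9.3300283424; minus A(h) gives 8.7458051478.
8.7458051478 ÷ 15 = 0.5830536765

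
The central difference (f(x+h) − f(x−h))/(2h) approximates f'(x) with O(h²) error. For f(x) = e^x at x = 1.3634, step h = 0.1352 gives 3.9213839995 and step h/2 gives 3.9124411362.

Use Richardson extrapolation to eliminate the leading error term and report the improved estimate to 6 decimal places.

3.909460

With r = 2 the leading error scales as h^2, so the weight is 2^2 = 4.
2^2 × A(h/2) = 15.6497645448; minus A(h) gives 11.7283805453.
R = 11.7283805453/3 = 3.9094601818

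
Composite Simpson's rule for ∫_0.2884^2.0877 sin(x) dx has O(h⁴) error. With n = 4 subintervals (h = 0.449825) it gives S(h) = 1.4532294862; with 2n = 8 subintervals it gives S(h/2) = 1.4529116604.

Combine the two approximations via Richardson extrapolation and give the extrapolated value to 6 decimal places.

1.452890

Error is O(h^4); halving h shrinks it by 2^4 = 16.
2^4·A(h/2) = 23.2465865664; minus A(h) gives 21.7933570802.
Denominator 16 − 1 = 15.
Result: 1.4528904720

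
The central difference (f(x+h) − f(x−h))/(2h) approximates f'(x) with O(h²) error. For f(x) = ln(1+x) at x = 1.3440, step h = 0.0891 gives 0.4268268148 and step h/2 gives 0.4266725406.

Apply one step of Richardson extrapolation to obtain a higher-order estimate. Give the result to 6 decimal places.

With r = 2 the leading error scales as h^2, so the weight is 2^2 = 4.
4·0.4266725406 = 1.7066901624; subtract 0.4268268148 → 1.2798633476
Divide by 2^2 − 1 = 3.
So the Richardson estimate is 0.4266211159.

0.426621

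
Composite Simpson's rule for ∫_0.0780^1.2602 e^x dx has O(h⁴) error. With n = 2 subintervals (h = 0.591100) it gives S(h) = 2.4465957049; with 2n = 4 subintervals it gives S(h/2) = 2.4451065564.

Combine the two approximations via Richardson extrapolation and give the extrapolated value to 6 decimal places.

The method has order 4: 2^4 = 16.
16*2.4451065564 − 2.4465957049 = 36.6751091975
Divide by 2^4 − 1 = 15.
Extrapolated: 36.6751091975 / 15 = 2.4450072798

2.445007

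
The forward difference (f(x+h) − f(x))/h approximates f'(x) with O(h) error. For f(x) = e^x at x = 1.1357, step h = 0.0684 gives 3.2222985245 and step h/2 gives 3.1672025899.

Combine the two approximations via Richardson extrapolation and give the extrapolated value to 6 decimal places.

3.112107

Order 1 gives 2^r = 2 and 2^r − 1 = 1.
2^1×A(h/2) = 6.3344051798; minus A(h) gives 3.1121066553.
R = 3.1121066553/1 = 3.1121066553
Shift from A(h/2): −0.0550959346.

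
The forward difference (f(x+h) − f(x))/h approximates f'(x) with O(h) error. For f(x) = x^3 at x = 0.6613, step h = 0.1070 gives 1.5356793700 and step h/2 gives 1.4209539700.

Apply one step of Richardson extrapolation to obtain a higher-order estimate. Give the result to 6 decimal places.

Order 1 gives 2^r = 2 and 2^r − 1 = 1.
A(h/2) − A(h) = 1.4209539700 − 1.5356793700 = -0.1147254000
Correction (A(h/2) − A(h))/(2 − 1) = (-0.1147254000)/1 = -0.1147254000
R = A(h/2) + (A(h/2) − A(h))/1 = 1.4209539700 − 0.1147254000 = 1.3062285700

1.306229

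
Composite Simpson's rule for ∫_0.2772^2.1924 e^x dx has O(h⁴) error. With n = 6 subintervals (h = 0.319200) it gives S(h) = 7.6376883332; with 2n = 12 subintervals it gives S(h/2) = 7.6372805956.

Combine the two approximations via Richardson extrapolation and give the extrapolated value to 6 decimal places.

Order 4 gives 2^r = 16 and 2^r − 1 = 15.
Weighted: 122.1964895296 − 7.6376883332 = 114.5588011964
Denominator 16 − 1 = 15.
(16·7.6372805956 − 7.6376883332)/(16 − 1) = 7.6372534131

7.637253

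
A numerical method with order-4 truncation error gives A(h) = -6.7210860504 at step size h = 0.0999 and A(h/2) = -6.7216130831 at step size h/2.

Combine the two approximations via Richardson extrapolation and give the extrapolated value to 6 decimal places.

Method order is 4; weight 2^4 = 16.
Top: 16(-6.7216130831) − (-6.7210860504) = -100.8247232792
Extrapolated: (-100.8247232792) / 15 = -6.7216482186
Correction |R − A(h/2)| = 3.514e-05; gap |A(h/2) − A(h)| = 5.270e-04.

-6.721648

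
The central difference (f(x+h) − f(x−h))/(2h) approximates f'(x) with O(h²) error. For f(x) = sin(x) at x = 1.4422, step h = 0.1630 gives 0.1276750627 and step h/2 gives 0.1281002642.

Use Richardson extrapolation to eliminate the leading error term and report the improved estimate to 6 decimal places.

r = 2: numerator weight 4, denominator 3.
4×0.1281002642 = 0.5124010568; subtract 0.1276750627 → 0.3847259941
(4×0.1281002642 − 0.1276750627)/(4 − 1) = 0.1282419980

0.128242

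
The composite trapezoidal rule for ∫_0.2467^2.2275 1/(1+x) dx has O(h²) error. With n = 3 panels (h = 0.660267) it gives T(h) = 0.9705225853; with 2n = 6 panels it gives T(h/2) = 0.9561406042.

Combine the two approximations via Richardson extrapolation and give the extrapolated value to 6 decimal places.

0.951347

With r = 2 the leading error scales as h^2, so the weight is 2^2 = 4.
A(h/2) − A(h) = 0.9561406042 − 0.9705225853 = -0.0143819811
Divide by 2^2 − 1 = 3: (-0.0143819811)/3 = -0.0047939937
R = A(h/2) + (A(h/2) − A(h))/3 = 0.9561406042 − 0.0047939937 = 0.9513466105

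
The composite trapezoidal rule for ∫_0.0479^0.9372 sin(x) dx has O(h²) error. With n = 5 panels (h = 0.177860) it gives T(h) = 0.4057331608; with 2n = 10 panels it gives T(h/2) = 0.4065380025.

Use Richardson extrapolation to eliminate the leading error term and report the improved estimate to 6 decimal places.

0.406806

With r = 2 the leading error scales as h^2, so the weight is 2^2 = 4.
4×0.4065380025 − 0.4057331608 = 1.2204188492
Denominator 4 − 1 = 3.
(4×0.4065380025 − 0.4057331608)/(4 − 1) = 0.4068062831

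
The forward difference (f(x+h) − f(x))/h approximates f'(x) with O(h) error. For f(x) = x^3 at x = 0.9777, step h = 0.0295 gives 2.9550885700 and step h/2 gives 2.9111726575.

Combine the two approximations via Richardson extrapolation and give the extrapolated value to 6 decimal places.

2.867257

Order 1 gives 2^r = 2 and 2^r − 1 = 1.
Top: 2(2.9111726575) − (2.9550885700) = 2.8672567450
Denominator 2 − 1 = 1.
Extrapolated: 2.8672567450 / 1 = 2.8672567450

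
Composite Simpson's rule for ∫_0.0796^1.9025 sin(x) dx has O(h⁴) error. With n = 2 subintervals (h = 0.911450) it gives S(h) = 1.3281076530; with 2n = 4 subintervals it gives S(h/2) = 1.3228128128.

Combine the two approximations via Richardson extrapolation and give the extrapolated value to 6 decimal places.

1.322460

Leading term ∝ h^4; use weight 16 = 2^4.
16·1.3228128128 = 21.1650050048; subtract 1.3281076530 → 19.8368973518
Divide by 2^4 − 1 = 15.
So the Richardson estimate is 1.3224598235.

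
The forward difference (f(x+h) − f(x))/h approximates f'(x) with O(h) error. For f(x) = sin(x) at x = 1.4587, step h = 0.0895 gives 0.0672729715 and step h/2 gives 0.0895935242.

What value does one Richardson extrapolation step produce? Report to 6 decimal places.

Method order is 1; weight 2^1 = 2.
2 × 0.0895935242 = 0.1791870484; 0.1791870484 − 0.0672729715 = 0.1119140769
Divide by 2^1 − 1 = 1.
0.1119140769 ÷ 1 = 0.1119140769

0.111914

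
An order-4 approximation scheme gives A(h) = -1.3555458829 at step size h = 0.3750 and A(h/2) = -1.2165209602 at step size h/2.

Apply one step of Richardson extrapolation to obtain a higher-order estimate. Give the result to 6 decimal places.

-1.207253

Error is O(h^4); halving h shrinks it by 2^4 = 16.
Top: 16(-1.2165209602) − (-1.3555458829) = -18.1087894803
Divide by 2^4 − 1 = 15.
(16 × (-1.2165209602) − (-1.3555458829))/(16 − 1) = -1.2072526320
Shift from A(h/2): +0.0092683282.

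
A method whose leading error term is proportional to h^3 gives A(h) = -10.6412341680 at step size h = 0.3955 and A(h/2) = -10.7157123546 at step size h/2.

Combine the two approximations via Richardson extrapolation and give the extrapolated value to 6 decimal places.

-10.726352

With r = 3 the leading error scales as h^3, so the weight is 2^3 = 8.
Weighted: (-85.7256988368) − (-10.6412341680) = -75.0844646688
Divide by 2^3 − 1 = 7.
Result: -10.7263520955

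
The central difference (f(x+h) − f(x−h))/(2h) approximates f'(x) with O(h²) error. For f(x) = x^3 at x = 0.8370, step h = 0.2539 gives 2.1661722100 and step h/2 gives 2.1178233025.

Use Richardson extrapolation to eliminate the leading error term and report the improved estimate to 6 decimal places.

r = 2: numerator weight 4, denominator 3.
4 × 2.1178233025 − 2.1661722100 = 6.3051210000
Extrapolated: 6.3051210000 / 3 = 2.1017070000
Gap between inputs: 4.835e-02; correction applied: −0.0161163025.

2.101707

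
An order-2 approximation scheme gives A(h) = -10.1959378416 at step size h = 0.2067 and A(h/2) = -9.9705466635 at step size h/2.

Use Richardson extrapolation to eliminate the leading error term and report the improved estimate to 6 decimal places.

-9.895416

With r = 2 the leading error scales as h^2, so the weight is 2^2 = 4.
4·(-9.9705466635) = -39.8821866540; (-39.8821866540) − (-10.1959378416) = -29.6862488124
Denominator 4 − 1 = 3.
Extrapolated: (-29.6862488124) / 3 = -9.8954162708
Correction |R − A(h/2)| = 7.513e-02; gap |A(h/2) − A(h)| = 2.254e-01.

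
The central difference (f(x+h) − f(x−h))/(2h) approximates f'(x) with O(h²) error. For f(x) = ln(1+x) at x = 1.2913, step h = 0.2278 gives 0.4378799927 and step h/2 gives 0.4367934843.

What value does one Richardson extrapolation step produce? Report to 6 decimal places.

0.436431

With r = 2 the leading error scales as h^2, so the weight is 2^2 = 4.
Numerator 4×A(h/2) − A(h) = 4×0.4367934843 − 0.4378799927 = 1.3092939445
Denominator 4 − 1 = 3.
(4×0.4367934843 − 0.4378799927)/(4 − 1) = 0.4364313148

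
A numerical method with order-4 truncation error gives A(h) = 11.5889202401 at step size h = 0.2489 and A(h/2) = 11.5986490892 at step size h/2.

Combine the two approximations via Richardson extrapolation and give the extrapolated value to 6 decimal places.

11.599298

r = 4, so 2^r = 16.
Numerator 16·A(h/2) − A(h) = 16·11.5986490892 − 11.5889202401 = 173.9894651871
R = 173.9894651871/15 = 11.5992976791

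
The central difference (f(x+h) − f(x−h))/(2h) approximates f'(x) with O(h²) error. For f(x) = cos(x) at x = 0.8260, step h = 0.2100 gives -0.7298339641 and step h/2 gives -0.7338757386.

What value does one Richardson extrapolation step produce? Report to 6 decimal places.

r = 2, so 2^r = 4.
4*(-0.7338757386) = -2.9355029544; (-2.9355029544) − (-0.7298339641) = -2.2056689903
Divide by 2^2 − 1 = 3.
So the Richardson estimate is -0.7352229968.
Shift from A(h/2): −0.0013472582.

-0.735223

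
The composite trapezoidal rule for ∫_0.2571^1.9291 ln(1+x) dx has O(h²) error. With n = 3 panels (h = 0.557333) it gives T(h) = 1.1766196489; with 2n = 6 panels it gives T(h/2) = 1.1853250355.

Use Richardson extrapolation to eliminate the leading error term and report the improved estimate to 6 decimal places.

1.188227

Order 2 gives 2^r = 4 and 2^r − 1 = 3.
4×1.1853250355 = 4.7413001420; subtract 1.1766196489 → 3.5646804931
Divide by 2^2 − 1 = 3.
(4×1.1853250355 − 1.1766196489)/(4 − 1) = 1.1882268310
Correction |R − A(h/2)| = 2.902e-03; gap |A(h/2) − A(h)| = 8.705e-03.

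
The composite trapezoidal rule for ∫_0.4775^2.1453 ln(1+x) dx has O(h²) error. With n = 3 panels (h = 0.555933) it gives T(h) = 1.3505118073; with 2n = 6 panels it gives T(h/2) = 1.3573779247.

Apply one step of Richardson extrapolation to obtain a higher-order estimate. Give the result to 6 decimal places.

r = 2, so 2^r = 4.
2^2 × A(h/2) = 5.4295116988; minus A(h) gives 4.0789998915.
Divide by 2^2 − 1 = 3.
(4 × 1.3573779247 − 1.3505118073)/(4 − 1) = 1.3596666305
Shift from A(h/2): +0.0022887058.

1.359667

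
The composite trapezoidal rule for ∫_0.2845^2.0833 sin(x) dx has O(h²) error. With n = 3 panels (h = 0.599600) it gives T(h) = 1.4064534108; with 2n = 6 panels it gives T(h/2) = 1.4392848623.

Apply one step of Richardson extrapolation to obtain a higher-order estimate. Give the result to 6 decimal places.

1.450229

r = 2, so 2^r = 4.
Top: 4(1.4392848623) − (1.4064534108) = 4.3506860384
Denominator 4 − 1 = 3.
Result: 1.4502286795
Correction |R − A(h/2)| = 1.094e-02; gap |A(h/2) − A(h)| = 3.283e-02.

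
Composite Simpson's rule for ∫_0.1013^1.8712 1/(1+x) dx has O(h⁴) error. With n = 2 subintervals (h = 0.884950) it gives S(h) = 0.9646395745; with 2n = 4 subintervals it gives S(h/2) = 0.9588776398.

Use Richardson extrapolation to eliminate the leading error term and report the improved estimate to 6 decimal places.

r = 4, so 2^r = 16.
A(h/2) − A(h) = 0.9588776398 − 0.9646395745 = -0.0057619347
Divide by 2^4 − 1 = 15: (-0.0057619347)/15 = -0.0003841290
R = A(h/2) + (A(h/2) − A(h))/15 = 0.9588776398 − 0.0003841290 = 0.9584935108
Correction |R − A(h/2)| = 3.841e-04; gap |A(h/2) − A(h)| = 5.762e-03.

0.958494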